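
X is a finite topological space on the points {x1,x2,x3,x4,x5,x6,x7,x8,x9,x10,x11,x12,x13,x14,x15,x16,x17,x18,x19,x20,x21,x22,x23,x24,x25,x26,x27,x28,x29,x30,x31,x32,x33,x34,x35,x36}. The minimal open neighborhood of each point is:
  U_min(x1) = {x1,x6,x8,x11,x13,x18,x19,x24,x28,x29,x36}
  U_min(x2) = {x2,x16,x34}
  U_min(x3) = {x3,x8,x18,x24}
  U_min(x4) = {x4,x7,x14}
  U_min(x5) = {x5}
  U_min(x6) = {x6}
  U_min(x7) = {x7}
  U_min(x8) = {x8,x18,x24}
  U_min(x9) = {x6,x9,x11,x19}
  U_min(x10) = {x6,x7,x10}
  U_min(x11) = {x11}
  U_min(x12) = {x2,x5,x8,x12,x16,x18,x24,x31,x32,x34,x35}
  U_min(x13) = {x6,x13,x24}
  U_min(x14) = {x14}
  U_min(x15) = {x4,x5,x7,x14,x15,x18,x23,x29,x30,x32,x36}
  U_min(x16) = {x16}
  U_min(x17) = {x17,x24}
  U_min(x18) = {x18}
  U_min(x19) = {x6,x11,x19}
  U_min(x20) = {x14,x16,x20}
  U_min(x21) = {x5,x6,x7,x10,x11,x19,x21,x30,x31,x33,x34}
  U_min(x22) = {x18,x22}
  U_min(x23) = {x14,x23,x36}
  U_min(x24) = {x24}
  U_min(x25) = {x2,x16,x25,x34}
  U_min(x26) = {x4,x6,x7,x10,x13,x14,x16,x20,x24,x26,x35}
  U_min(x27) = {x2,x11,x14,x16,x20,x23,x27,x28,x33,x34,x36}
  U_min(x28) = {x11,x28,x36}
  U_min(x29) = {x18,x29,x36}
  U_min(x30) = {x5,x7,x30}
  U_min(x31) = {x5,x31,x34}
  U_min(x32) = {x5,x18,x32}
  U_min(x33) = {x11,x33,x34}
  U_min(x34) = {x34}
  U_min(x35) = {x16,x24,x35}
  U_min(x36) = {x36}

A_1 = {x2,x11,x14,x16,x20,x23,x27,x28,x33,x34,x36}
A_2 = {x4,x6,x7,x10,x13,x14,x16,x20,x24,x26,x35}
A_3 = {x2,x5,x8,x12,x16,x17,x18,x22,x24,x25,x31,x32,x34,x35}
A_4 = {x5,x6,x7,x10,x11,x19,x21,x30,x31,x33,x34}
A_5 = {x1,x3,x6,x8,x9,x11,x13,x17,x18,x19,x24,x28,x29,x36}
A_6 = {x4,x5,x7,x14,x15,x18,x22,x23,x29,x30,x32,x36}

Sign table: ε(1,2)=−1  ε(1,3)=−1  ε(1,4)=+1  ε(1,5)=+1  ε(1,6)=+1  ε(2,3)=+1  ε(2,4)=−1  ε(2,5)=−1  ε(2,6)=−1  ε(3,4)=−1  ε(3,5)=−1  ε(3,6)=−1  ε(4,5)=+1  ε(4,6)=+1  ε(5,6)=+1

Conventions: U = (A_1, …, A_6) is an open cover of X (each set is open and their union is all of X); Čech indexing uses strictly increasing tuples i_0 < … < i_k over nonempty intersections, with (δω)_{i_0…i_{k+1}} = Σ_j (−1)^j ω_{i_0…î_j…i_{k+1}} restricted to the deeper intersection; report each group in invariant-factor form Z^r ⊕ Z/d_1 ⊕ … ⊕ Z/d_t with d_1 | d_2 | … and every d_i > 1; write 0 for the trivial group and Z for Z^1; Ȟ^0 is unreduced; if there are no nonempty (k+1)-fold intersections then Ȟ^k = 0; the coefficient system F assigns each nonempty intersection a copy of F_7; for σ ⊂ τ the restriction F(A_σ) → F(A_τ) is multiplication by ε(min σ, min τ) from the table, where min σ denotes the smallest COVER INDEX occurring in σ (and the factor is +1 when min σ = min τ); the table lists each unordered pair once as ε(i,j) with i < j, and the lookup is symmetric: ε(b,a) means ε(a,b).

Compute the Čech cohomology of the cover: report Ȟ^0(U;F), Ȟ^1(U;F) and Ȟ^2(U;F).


Ȟ^0 = Z/7, Ȟ^1 = 0 and Ȟ^2 = 0

intersection data:
  A12={x14,x16,x20} A13={x2,x16,x34} A14={x11,x33,x34} A15={x11,x28,x36} A16={x14,x23,x36} A23={x16,x24,x35} A24={x6,x7,x10} A25={x6,x13,x24} A26={x4,x7,x14} A34={x5,x31,x34} A35={x8,x17,x18,x24} A36={x5,x18,x22,x32} A45={x6,x11,x19} A46={x5,x7,x30} A56={x18,x29,x36}
  A123={x16} A126={x14} A134={x34} A145={x11} A156={x36} A235={x24} A245={x6} A246={x7} A346={x5} A356={x18}
C dims 6,15,10; δ0: rk_F7 5; δ1: rk_F7 10
Ȟ^0 = (6 − 5) − 0 = 1, so Ȟ^0 ≅ Z/7
Ȟ^1 = (15 − 10) − 5 = 0, so Ȟ^1 ≅ 0
Ȟ^2 = (10 − 0) − 10 = 0, so Ȟ^2 ≅ 0


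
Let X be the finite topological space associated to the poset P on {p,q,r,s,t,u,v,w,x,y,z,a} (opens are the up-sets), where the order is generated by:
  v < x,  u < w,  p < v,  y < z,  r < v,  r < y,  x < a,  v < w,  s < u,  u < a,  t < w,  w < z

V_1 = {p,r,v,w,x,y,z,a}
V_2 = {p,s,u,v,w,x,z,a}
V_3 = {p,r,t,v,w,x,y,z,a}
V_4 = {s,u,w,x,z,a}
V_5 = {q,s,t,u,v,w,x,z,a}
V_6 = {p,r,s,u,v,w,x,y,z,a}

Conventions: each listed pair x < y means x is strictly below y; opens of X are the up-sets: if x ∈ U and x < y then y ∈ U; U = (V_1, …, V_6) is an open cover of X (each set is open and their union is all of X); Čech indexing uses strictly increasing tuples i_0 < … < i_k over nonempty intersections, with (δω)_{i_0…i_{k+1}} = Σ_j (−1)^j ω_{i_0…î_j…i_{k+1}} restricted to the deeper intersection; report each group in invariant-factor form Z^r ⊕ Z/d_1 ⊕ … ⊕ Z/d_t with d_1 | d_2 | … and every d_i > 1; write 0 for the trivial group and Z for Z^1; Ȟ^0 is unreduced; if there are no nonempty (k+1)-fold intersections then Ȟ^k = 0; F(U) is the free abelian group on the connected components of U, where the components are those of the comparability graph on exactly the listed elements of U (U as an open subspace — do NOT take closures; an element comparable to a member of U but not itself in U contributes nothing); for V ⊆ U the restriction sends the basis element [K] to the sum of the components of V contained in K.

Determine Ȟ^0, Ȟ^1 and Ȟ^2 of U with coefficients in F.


Ȟ^0 = Z^2, Ȟ^1 = 0 and Ȟ^2 = 0

nerve simplices:
  V12={p,v,w,x,z,a} V13={p,r,v,w,x,y,z,a} V14={w,x,z,a} V15={v,w,x,z,a} V16={p,r,v,w,x,y,z,a} V23={p,v,w,x,z,a} V24={s,u,w,x,z,a} V25={s,u,v,w,x,z,a} V26={p,s,u,v,w,x,z,a} V34={w,x,z,a} V35={t,v,w,x,z,a} V36={p,r,v,w,x,y,z,a} V45={s,u,w,x,z,a} V46={s,u,w,x,z,a} V56={s,u,v,w,x,z,a}
  V123={p,v,w,x,z,a} V124={w,x,z,a} V125={v,w,x,z,a} V126={p,v,w,x,z,a} V134={w,x,z,a} V135={v,w,x,z,a} V136={p,r,v,w,x,y,z,a} V145={w,x,z,a} V146={w,x,z,a} V156={v,w,x,z,a} V234={w,x,z,a} V235={v,w,x,z,a} V236={p,v,w,x,z,a} V245={s,u,w,x,z,a} V246={s,u,w,x,z,a} V256={s,u,v,w,x,z,a} V345={w,x,z,a} V346={w,x,z,a} V356={v,w,x,z,a} V456={s,u,w,x,z,a}
  V1234={w,x,z,a} V1235={v,w,x,z,a} V1236={p,v,w,x,z,a} V1245={w,x,z,a} V1246={w,x,z,a} V1256={v,w,x,z,a} V1345={w,x,z,a} V1346={w,x,z,a} V1356={v,w,x,z,a} V1456={w,x,z,a} V2345={w,x,z,a} V2346={w,x,z,a} V2356={v,w,x,z,a} V2456={s,u,w,x,z,a} V3456={w,x,z,a}
  V12345={w,x,z,a} V12346={w,x,z,a} V12356={v,w,x,z,a} V12456={w,x,z,a} V13456={w,x,z,a} V23456={w,x,z,a}
  V123456={w,x,z,a}
components per intersection:
  V1: {p,r,v,w,x,y,z,a}
  V2: {p,s,u,v,w,x,z,a}
  V3: {p,r,t,v,w,x,y,z,a}
  V4: {s,u,w,x,z,a}
  V5: {q} {s,t,u,v,w,x,z,a}
  V6: {p,r,s,u,v,w,x,y,z,a}
  V12: {p,v,w,x,z,a}
  V13: {p,r,v,w,x,y,z,a}
  V14: {w,z} {x,a}
  V15: {v,w,x,z,a}
  V16: {p,r,v,w,x,y,z,a}
  V23: {p,v,w,x,z,a}
  V24: {s,u,w,x,z,a}
  V25: {s,u,v,w,x,z,a}
  V26: {p,s,u,v,w,x,z,a}
  V34: {w,z} {x,a}
  V35: {t,v,w,x,z,a}
  V36: {p,r,v,w,x,y,z,a}
  V45: {s,u,w,x,z,a}
  V46: {s,u,w,x,z,a}
  V56: {s,u,v,w,x,z,a}
  V123: {p,v,w,x,z,a}
  V124: {w,z} {x,a}
  V125: {v,w,x,z,a}
  V126: {p,v,w,x,z,a}
  V134: {w,z} {x,a}
  V135: {v,w,x,z,a}
  V136: {p,r,v,w,x,y,z,a}
  V145: {w,z} {x,a}
  V146: {w,z} {x,a}
  V156: {v,w,x,z,a}
  V234: {w,z} {x,a}
  V235: {v,w,x,z,a}
  V236: {p,v,w,x,z,a}
  V245: {s,u,w,x,z,a}
  V246: {s,u,w,x,z,a}
  V256: {s,u,v,w,x,z,a}
  V345: {w,z} {x,a}
  V346: {w,z} {x,a}
  V356: {v,w,x,z,a}
  V456: {s,u,w,x,z,a}
  V1234: {w,z} {x,a}
  V1235: {v,w,x,z,a}
  V1236: {p,v,w,x,z,a}
  V1245: {w,z} {x,a}
  V1246: {w,z} {x,a}
  V1256: {v,w,x,z,a}
  V1345: {w,z} {x,a}
  V1346: {w,z} {x,a}
  V1356: {v,w,x,z,a}
  V1456: {w,z} {x,a}
  V2345: {w,z} {x,a}
  V2346: {w,z} {x,a}
  V2356: {v,w,x,z,a}
  V2456: {s,u,w,x,z,a}
  V3456: {w,z} {x,a}
  V12345: {w,z} {x,a}
  V12346: {w,z} {x,a}
  V12356: {v,w,x,z,a}
  V12456: {w,z} {x,a}
  V13456: {w,z} {x,a}
  V23456: {w,z} {x,a}
  V123456: {w,z} {x,a}
C dims 7,17,27,24; δ0: rk 5, SNF 1^5; δ1: rk 12, SNF 1^12; δ2: rk 15, SNF 1^15
degree 0: 7−5−0 = 2 → Ȟ^0 ≅ Z^2
degree 1: 17−12−5 = 0 → Ȟ^1 ≅ 0
degree 2: 27−15−12 = 0 → Ȟ^2 ≅ 0


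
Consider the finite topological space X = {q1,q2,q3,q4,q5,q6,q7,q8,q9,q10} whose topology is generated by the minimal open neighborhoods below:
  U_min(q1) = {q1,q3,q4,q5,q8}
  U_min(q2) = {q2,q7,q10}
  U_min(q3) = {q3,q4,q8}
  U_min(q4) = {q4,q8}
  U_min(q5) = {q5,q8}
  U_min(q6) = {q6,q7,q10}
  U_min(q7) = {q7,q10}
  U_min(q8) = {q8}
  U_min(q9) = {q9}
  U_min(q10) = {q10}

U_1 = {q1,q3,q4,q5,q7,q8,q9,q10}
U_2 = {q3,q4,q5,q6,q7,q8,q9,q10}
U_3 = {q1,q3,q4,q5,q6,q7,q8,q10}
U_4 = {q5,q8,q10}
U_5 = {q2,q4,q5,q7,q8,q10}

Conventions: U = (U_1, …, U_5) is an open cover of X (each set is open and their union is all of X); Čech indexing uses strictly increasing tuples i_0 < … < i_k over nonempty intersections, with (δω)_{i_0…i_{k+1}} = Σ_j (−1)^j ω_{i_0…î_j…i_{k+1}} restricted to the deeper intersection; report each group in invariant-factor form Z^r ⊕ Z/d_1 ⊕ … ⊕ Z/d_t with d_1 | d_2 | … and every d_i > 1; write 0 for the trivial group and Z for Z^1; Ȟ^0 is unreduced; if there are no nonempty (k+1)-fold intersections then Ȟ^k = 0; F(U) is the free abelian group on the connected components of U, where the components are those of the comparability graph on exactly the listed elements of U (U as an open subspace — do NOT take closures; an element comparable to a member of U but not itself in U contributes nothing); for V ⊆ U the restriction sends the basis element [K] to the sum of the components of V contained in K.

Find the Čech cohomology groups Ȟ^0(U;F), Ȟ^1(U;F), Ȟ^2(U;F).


Ȟ^0(U;F) ≅ Z^3, Ȟ^1(U;F) ≅ 0, Ȟ^2(U;F) ≅ 0

nonempty intersections:
  U12={q3,q4,q5,q7,q8,q9,q10} U13={q1,q3,q4,q5,q7,q8,q10} U14={q5,q8,q10} U15={q4,q5,q7,q8,q10} U23={q3,q4,q5,q6,q7,q8,q10} U24={q5,q8,q10} U25={q4,q5,q7,q8,q10} U34={q5,q8,q10} U35={q4,q5,q7,q8,q10} U45={q5,q8,q10}
  U123={q3,q4,q5,q7,q8,q10} U124={q5,q8,q10} U125={q4,q5,q7,q8,q10} U134={q5,q8,q10} U135={q4,q5,q7,q8,q10} U145={q5,q8,q10} U234={q5,q8,q10} U235={q4,q5,q7,q8,q10} U245={q5,q8,q10} U345={q5,q8,q10}
  U1234={q5,q8,q10} U1235={q4,q5,q7,q8,q10} U1245={q5,q8,q10} U1345={q5,q8,q10} U2345={q5,q8,q10}
  U12345={q5,q8,q10}
components per intersection:
  U1: {q1,q3,q4,q5,q8} {q7,q10} {q9}
  U2: {q3,q4,q5,q8} {q6,q7,q10} {q9}
  U3: {q1,q3,q4,q5,q8} {q6,q7,q10}
  U4: {q5,q8} {q10}
  U5: {q2,q7,q10} {q4,q5,q8}
  U12: {q3,q4,q5,q8} {q7,q10} {q9}
  U13: {q1,q3,q4,q5,q8} {q7,q10}
  U14: {q5,q8} {q10}
  U15: {q4,q5,q8} {q7,q10}
  U23: {q3,q4,q5,q8} {q6,q7,q10}
  U24: {q5,q8} {q10}
  U25: {q4,q5,q8} {q7,q10}
  U34: {q5,q8} {q10}
  U35: {q4,q5,q8} {q7,q10}
  U45: {q5,q8} {q10}
  U123: {q3,q4,q5,q8} {q7,q10}
  U124: {q5,q8} {q10}
  U125: {q4,q5,q8} {q7,q10}
  U134: {q5,q8} {q10}
  U135: {q4,q5,q8} {q7,q10}
  U145: {q5,q8} {q10}
  U234: {q5,q8} {q10}
  U235: {q4,q5,q8} {q7,q10}
  U245: {q5,q8} {q10}
  U345: {q5,q8} {q10}
  U1234: {q5,q8} {q10}
  U1235: {q4,q5,q8} {q7,q10}
  U1245: {q5,q8} {q10}
  U1345: {q5,q8} {q10}
  U2345: {q5,q8} {q10}
  U12345: {q5,q8} {q10}
C dims 12,21,20,10; δ0: rk 9, SNF 1^9; δ1: rk 12, SNF 1^12; δ2: rk 8, SNF 1^8
Ȟ^0: (12−9)−0=3 ⇒ Z^3
Ȟ^1: (21−12)−9=0 ⇒ 0
Ȟ^2: (20−8)−12=0 ⇒ 0


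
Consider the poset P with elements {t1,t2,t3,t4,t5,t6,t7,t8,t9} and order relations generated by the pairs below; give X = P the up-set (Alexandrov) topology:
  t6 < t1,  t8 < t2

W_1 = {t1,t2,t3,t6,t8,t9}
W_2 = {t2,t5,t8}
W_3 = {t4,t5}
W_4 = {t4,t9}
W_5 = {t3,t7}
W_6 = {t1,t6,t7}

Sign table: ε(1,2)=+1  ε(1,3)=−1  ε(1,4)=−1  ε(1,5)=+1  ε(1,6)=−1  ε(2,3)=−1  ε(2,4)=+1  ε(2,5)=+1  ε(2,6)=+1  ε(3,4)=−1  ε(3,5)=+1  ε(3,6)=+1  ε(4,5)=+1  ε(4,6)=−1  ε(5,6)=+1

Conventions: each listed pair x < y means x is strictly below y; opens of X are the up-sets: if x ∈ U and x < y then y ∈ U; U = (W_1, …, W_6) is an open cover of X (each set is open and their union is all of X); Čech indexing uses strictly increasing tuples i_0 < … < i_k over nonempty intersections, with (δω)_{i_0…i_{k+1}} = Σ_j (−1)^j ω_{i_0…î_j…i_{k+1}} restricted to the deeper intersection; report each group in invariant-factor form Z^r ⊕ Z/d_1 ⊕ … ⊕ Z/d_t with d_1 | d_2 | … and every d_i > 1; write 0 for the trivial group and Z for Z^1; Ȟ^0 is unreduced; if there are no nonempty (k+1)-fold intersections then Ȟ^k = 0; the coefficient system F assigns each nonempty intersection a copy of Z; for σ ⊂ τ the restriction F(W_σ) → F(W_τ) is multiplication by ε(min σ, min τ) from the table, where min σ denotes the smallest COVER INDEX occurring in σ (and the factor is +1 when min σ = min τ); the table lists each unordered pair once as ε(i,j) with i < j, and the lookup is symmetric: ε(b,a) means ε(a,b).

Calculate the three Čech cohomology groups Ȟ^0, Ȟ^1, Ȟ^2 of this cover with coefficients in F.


nonempty intersections:
  W12={t2,t8} W14={t9} W15={t3} W16={t1,t6} W23={t5} W34={t4} W56={t7}
C dims 6,7; δ0: rk 6, SNF 1^5·2
Ȟ^0: (6−6)−0=0 ⇒ 0
Ȟ^1: (7−0)−6=1 plus torsion [2] ⇒ Z ⊕ Z/2
Ȟ^2: (0−0)−0=0 ⇒ 0

Ȟ^0 ≅ 0, Ȟ^1 ≅ Z ⊕ Z/2 and Ȟ^2 ≅ 0


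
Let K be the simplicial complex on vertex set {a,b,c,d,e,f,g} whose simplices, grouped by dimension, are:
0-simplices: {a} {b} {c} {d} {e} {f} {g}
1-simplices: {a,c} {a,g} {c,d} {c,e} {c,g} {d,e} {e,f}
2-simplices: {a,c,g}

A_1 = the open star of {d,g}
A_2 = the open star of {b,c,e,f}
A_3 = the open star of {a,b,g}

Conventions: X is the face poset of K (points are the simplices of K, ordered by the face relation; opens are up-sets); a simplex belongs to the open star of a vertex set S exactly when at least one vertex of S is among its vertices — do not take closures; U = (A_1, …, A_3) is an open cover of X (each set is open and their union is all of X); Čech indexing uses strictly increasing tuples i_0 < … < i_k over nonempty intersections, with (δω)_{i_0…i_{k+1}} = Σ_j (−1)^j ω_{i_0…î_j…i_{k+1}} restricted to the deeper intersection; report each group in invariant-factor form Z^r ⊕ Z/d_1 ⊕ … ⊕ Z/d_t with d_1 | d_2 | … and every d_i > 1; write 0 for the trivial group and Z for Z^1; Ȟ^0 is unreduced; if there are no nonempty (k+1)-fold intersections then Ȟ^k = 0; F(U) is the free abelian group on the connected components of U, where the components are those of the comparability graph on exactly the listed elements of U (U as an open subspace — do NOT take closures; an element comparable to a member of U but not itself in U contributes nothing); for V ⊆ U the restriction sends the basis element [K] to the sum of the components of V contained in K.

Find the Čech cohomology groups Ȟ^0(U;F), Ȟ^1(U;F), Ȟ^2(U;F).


cover nerve:
  A1={{d},{g},{a,g},{c,d},{c,g},{d,e},{a,c,g}} A2={{b},{c},{e},{f},{a,c},{c,d},{c,e},{c,g},{d,e},{e,f},{a,c,g}} A3={{a},{b},{g},{a,c},{a,g},{c,g},{a,c,g}}
  A12={{c,d},{c,g},{d,e},{a,c,g}} A13={{g},{a,g},{c,g},{a,c,g}} A23={{b},{a,c},{c,g},{a,c,g}}
  A123={{c,g},{a,c,g}}
components per intersection:
  A1: {{d},{c,d},{d,e}} {{g},{a,g},{c,g},{a,c,g}}
  A2: {{b}} {{c},{e},{f},{a,c},{c,d},{c,e},{c,g},{d,e},{e,f},{a,c,g}}
  A3: {{a},{g},{a,c},{a,g},{c,g},{a,c,g}} {{b}}
  A12: {{c,d}} {{c,g},{a,c,g}} {{d,e}}
  A13: {{g},{a,g},{c,g},{a,c,g}}
  A23: {{b}} {{a,c},{c,g},{a,c,g}}
  A123: {{c,g},{a,c,g}}
C dims 6,6,1; δ0: rk 4, SNF 1^4; δ1: rk 1, SNF 1^1
Ȟ^0: (6−4)−0=2 ⇒ Z^2
Ȟ^1: (6−1)−4=1 ⇒ Z
Ȟ^2: (1−0)−1=0 ⇒ 0

Ȟ^0(U;F) ≅ Z^2, Ȟ^1(U;F) ≅ Z, Ȟ^2(U;F) ≅ 0


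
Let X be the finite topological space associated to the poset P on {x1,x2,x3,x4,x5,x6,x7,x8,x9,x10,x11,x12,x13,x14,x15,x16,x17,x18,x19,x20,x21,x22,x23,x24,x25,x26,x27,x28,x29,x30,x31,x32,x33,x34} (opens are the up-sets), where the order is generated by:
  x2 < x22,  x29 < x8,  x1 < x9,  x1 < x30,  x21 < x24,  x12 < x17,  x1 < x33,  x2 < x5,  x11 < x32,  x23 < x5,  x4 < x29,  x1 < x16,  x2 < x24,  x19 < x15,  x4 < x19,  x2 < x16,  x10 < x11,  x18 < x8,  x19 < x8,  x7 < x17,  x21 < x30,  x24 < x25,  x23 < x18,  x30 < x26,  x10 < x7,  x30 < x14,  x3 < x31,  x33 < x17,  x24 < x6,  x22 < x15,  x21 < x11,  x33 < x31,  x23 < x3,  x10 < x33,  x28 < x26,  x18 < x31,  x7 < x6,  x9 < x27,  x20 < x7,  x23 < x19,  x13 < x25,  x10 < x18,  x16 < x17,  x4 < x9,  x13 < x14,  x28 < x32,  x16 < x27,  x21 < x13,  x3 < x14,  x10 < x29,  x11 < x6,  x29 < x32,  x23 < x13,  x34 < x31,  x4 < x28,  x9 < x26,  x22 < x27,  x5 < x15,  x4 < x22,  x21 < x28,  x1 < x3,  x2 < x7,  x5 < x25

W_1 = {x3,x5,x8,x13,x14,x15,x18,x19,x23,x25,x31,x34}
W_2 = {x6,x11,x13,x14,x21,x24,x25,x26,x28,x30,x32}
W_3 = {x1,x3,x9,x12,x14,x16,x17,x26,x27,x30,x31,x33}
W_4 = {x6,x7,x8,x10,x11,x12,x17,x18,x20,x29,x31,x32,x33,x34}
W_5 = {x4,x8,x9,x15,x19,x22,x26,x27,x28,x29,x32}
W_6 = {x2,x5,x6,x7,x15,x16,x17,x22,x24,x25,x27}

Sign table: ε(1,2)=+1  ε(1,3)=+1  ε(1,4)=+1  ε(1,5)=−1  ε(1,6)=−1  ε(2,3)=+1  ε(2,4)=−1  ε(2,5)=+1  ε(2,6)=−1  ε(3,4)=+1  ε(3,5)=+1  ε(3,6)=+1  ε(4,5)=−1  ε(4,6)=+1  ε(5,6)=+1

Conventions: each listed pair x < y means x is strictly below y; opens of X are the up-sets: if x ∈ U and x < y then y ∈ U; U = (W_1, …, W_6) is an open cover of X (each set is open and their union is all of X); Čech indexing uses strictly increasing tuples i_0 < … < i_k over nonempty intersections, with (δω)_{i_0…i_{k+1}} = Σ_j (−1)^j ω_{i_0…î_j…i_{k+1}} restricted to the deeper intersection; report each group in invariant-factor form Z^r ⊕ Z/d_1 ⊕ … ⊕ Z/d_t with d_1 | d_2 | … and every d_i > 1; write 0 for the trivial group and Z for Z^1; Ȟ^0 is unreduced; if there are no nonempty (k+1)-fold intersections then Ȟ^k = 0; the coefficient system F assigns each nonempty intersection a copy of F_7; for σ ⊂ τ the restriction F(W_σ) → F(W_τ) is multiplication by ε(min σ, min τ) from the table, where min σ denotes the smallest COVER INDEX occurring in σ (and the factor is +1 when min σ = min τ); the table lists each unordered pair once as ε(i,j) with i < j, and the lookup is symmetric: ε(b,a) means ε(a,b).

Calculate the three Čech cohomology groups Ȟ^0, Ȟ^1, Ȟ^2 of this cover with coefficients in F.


cover nerve:
  W12={x13,x14,x25} W13={x3,x14,x31} W14={x8,x18,x31,x34} W15={x8,x15,x19} W16={x5,x15,x25} W23={x14,x26,x30} W24={x6,x11,x32} W25={x26,x28,x32} W26={x6,x24,x25} W34={x12,x17,x31,x33} W35={x9,x26,x27} W36={x16,x17,x27} W45={x8,x29,x32} W46={x6,x7,x17} W56={x15,x22,x27}
  W123={x14} W126={x25} W134={x31} W145={x8} W156={x15} W235={x26} W245={x32} W246={x6} W346={x17} W356={x27}
C dims 6,15,10; δ0: rk_F7 6; δ1: rk_F7 9
Ȟ^0: (6−6)−0=0 ⇒ 0
Ȟ^1: (15−9)−6=0 ⇒ 0
Ȟ^2: (10−0)−9=1 ⇒ Z/7

Ȟ^0 ≅ 0, Ȟ^1 ≅ 0, Ȟ^2 ≅ Z/7


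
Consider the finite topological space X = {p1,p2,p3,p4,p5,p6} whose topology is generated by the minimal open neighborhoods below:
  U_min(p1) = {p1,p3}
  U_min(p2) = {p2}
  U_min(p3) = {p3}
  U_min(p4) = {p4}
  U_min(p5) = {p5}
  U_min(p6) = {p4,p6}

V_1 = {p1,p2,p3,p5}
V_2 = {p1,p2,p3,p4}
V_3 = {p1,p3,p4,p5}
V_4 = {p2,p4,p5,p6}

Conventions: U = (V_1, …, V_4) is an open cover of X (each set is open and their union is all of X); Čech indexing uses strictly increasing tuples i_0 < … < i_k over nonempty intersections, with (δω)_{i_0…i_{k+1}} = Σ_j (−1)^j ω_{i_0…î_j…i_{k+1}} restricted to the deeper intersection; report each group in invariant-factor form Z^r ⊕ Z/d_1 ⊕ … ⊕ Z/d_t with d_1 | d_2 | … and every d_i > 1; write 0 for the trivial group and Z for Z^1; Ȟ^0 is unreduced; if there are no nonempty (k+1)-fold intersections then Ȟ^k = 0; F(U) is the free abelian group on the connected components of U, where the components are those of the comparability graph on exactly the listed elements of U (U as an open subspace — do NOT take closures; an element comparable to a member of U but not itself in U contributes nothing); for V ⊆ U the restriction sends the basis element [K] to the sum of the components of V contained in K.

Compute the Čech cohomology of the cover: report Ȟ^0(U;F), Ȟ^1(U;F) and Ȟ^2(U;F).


nonempty overlaps:
  V12={p1,p2,p3} V13={p1,p3,p5} V14={p2,p5} V23={p1,p3,p4} V24={p2,p4} V34={p4,p5}
  V123={p1,p3} V124={p2} V134={p5} V234={p4}
components per intersection:
  V1: {p1,p3} {p2} {p5}
  V2: {p1,p3} {p2} {p4}
  V3: {p1,p3} {p4} {p5}
  V4: {p2} {p4,p6} {p5}
  V12: {p1,p3} {p2}
  V13: {p1,p3} {p5}
  V14: {p2} {p5}
  V23: {p1,p3} {p4}
  V24: {p2} {p4}
  V34: {p4} {p5}
  V123: {p1,p3}
  V124: {p2}
  V134: {p5}
  V234: {p4}
C dims 12,12,4; δ0: rk 8, SNF 1^8; δ1: rk 4, SNF 1^4
degree 0: 12−8−0 = 4 → Ȟ^0 ≅ Z^4
degree 1: 12−4−8 = 0 → Ȟ^1 ≅ 0
degree 2: 4−0−4 = 0 → Ȟ^2 ≅ 0

Ȟ^0 ≅ Z^4; Ȟ^1 ≅ 0; Ȟ^2 ≅ 0


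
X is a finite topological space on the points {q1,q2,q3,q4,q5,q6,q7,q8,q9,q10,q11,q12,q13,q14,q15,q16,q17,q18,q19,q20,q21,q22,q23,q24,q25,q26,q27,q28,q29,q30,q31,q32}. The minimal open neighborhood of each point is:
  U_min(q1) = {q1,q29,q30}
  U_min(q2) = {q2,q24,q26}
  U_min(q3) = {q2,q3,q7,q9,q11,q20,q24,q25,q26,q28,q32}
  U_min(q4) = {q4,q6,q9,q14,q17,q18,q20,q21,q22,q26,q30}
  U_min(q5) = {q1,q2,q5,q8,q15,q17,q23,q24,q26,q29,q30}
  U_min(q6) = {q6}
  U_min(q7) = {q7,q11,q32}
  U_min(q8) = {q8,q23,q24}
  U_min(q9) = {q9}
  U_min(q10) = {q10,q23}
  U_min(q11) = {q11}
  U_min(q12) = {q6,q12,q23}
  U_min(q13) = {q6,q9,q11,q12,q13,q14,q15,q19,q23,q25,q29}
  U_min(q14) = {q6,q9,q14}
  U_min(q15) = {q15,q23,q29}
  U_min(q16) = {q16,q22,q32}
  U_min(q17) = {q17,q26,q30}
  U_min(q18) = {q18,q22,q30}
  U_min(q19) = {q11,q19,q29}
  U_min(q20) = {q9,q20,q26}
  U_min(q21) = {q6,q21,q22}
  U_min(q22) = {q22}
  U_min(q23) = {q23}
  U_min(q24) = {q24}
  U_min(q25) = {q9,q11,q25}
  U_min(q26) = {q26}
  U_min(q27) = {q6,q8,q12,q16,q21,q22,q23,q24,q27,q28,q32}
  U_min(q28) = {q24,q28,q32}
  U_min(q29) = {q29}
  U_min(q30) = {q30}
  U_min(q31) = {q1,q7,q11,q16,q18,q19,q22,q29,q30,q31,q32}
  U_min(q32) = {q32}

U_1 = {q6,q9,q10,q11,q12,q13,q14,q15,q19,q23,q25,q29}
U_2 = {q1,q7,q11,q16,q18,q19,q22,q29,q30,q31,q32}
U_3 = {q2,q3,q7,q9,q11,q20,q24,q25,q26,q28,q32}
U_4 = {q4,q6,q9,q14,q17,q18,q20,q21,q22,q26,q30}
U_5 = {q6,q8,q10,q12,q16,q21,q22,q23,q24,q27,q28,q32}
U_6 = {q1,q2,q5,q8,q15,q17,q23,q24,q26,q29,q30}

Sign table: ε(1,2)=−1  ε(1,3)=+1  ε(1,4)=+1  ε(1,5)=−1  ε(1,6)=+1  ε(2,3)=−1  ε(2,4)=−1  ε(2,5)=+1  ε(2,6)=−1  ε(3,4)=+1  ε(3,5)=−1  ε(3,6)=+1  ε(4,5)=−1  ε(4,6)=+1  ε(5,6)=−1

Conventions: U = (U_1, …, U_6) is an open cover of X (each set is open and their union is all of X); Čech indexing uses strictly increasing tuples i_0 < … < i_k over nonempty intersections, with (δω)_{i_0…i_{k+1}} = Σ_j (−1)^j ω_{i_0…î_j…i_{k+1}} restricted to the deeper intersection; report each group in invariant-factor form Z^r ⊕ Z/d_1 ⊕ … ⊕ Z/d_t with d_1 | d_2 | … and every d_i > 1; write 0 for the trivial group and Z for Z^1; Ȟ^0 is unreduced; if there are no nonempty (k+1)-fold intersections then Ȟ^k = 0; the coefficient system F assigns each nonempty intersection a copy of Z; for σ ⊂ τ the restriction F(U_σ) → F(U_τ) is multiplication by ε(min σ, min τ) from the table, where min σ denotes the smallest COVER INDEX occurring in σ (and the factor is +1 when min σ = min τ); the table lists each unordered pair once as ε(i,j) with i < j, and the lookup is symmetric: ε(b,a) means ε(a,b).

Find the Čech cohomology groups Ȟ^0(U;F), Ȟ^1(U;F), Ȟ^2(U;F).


Ȟ^0 ≅ Z,  Ȟ^1 ≅ 0,  Ȟ^2 ≅ Z/2

nonempty overlaps:
  U12={q11,q19,q29} U13={q9,q11,q25} U14={q6,q9,q14} U15={q6,q10,q12,q23} U16={q15,q23,q29} U23={q7,q11,q32} U24={q18,q22,q30} U25={q16,q22,q32} U26={q1,q29,q30} U34={q9,q20,q26} U35={q24,q28,q32} U36={q2,q24,q26} U45={q6,q21,q22} U46={q17,q26,q30} U56={q8,q23,q24}
  U123={q11} U126={q29} U134={q9} U145={q6} U156={q23} U235={q32} U245={q22} U246={q30} U346={q26} U356={q24}
C dims 6,15,10; δ0: rk 5, SNF 1^5; δ1: rk 10, SNF 1^9·2
degree 0: 6−5−0 = 1 → Ȟ^0 ≅ Z
degree 1: 15−10−5 = 0 → Ȟ^1 ≅ 0
degree 2: 10−0−10 = 0 plus torsion [2] → Ȟ^2 ≅ Z/2


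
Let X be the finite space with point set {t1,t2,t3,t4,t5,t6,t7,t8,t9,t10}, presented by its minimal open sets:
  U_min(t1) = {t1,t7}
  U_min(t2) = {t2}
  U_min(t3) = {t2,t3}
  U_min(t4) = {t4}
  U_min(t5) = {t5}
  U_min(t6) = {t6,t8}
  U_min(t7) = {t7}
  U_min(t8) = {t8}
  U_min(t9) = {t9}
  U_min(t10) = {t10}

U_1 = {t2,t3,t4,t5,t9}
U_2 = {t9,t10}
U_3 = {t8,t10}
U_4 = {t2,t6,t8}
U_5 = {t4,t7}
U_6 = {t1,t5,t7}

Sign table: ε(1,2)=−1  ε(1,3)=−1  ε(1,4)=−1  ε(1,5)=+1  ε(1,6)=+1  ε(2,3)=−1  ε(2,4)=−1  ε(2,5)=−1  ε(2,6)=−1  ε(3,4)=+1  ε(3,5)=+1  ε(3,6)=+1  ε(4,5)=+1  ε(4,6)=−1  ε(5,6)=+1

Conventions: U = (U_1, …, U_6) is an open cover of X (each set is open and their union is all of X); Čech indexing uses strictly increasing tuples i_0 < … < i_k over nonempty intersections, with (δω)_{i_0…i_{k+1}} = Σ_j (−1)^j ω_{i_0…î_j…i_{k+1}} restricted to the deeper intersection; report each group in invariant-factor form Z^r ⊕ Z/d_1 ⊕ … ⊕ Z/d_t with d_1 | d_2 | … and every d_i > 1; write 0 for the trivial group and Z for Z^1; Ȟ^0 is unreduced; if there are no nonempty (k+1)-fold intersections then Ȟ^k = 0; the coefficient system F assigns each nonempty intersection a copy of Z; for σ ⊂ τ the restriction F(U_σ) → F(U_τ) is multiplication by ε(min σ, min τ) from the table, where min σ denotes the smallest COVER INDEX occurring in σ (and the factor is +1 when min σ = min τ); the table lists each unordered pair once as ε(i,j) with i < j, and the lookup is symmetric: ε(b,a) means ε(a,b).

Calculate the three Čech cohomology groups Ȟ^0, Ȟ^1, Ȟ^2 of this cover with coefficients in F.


cover nerve:
  U12={t9} U14={t2} U15={t4} U16={t5} U23={t10} U34={t8} U56={t7}
C dims 6,7; δ0: rk 6, SNF 1^5·2
Ȟ^0: (6−6)−0=0 ⇒ 0
Ȟ^1: (7−0)−6=1 plus torsion [2] ⇒ Z ⊕ Z/2
Ȟ^2: (0−0)−0=0 ⇒ 0

Ȟ^0 = 0, Ȟ^1 = Z ⊕ Z/2 and Ȟ^2 = 0


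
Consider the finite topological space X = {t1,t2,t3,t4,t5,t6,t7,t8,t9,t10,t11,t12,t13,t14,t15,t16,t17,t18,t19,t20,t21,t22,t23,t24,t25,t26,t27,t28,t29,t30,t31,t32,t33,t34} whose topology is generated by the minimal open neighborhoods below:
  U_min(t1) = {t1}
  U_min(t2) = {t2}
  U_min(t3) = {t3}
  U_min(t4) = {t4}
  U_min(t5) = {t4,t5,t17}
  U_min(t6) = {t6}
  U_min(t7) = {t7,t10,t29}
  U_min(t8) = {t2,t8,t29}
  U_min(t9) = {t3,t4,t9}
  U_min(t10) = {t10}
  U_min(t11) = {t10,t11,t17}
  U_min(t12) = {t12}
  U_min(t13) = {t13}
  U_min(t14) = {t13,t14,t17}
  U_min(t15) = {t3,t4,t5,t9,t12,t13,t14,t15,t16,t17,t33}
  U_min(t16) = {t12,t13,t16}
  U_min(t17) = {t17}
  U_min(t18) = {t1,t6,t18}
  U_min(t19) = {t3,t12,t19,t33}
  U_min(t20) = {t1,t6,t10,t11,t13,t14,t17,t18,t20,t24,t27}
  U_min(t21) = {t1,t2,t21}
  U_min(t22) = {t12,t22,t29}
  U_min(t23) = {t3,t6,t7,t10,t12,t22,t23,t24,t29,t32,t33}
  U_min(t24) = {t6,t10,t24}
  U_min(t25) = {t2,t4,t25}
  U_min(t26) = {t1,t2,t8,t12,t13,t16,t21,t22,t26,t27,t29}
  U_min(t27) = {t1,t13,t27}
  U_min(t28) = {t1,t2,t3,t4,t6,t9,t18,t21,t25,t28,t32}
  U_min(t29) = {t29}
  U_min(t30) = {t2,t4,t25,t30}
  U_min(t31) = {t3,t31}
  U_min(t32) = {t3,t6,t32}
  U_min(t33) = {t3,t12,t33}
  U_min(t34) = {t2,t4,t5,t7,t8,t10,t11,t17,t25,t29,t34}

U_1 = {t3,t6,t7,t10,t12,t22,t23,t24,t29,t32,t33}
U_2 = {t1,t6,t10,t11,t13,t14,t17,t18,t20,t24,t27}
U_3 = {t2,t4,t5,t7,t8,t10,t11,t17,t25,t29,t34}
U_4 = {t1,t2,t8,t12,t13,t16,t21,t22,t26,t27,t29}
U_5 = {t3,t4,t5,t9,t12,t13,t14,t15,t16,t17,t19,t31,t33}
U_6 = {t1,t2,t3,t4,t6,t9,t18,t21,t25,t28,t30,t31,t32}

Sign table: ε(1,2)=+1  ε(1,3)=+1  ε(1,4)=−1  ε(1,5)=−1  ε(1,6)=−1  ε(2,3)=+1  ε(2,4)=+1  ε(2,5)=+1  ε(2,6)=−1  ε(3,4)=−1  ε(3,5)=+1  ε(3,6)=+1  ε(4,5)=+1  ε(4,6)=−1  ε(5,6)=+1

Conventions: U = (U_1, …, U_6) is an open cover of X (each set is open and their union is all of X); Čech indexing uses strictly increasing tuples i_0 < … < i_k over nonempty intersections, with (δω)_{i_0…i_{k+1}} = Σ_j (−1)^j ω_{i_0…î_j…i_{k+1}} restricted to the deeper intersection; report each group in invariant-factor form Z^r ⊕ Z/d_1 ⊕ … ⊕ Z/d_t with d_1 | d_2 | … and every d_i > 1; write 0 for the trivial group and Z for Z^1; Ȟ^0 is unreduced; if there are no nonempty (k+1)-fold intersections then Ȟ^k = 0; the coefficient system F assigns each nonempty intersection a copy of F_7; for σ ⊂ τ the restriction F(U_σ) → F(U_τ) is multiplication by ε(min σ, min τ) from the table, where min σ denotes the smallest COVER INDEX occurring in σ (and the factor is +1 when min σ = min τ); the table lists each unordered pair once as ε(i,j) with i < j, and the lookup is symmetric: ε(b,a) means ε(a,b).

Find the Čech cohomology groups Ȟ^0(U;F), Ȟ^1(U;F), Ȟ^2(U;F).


intersection data:
  U12={t6,t10,t24} U13={t7,t10,t29} U14={t12,t22,t29} U15={t3,t12,t33} U16={t3,t6,t32} U23={t10,t11,t17} U24={t1,t13,t27} U25={t13,t14,t17} U26={t1,t6,t18} U34={t2,t8,t29} U35={t4,t5,t17} U36={t2,t4,t25} U45={t12,t13,t16} U46={t1,t2,t21} U56={t3,t4,t9,t31}
  U123={t10} U126={t6} U134={t29} U145={t12} U156={t3} U235={t17} U245={t13} U246={t1} U346={t2} U356={t4}
C dims 6,15,10; δ0: rk_F7 6; δ1: rk_F7 9
Ȟ^0 = (6 − 6) − 0 = 0, so Ȟ^0 ≅ 0
Ȟ^1 = (15 − 9) − 6 = 0, so Ȟ^1 ≅ 0
Ȟ^2 = (10 − 0) − 9 = 1, so Ȟ^2 ≅ Z/7

Ȟ^0 ≅ 0, Ȟ^1 ≅ 0, Ȟ^2 ≅ Z/7


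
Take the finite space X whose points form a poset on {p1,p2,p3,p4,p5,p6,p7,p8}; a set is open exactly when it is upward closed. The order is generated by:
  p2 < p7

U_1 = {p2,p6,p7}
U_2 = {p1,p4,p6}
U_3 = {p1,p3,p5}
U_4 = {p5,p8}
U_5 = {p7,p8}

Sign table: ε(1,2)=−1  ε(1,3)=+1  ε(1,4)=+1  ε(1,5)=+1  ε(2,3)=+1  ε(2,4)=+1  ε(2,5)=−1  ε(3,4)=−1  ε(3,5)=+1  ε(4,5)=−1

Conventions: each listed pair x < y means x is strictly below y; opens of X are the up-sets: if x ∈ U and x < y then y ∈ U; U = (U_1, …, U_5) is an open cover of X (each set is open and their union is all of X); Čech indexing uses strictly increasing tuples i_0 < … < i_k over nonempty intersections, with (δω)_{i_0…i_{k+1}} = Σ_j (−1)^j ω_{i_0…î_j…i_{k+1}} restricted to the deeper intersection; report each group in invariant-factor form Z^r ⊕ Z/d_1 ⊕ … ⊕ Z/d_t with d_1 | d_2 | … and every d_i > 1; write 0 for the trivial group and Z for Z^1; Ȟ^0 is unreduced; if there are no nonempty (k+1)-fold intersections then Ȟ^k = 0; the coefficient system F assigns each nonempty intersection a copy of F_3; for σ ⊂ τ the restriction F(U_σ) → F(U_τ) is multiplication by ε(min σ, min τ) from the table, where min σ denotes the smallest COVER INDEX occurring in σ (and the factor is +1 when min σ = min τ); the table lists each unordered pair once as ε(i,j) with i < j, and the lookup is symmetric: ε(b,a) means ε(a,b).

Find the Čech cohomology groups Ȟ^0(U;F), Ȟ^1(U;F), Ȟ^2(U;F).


nonempty overlaps:
  U12={p6} U15={p7} U23={p1} U34={p5} U45={p8}
C dims 5,5; δ0: rk_F3 5
degree 0: 5−5−0 = 0 → Ȟ^0 ≅ 0
degree 1: 5−0−5 = 0 → Ȟ^1 ≅ 0
degree 2: 0−0−0 = 0 → Ȟ^2 ≅ 0

Ȟ^0 = 0, Ȟ^1 = 0, Ȟ^2 = 0


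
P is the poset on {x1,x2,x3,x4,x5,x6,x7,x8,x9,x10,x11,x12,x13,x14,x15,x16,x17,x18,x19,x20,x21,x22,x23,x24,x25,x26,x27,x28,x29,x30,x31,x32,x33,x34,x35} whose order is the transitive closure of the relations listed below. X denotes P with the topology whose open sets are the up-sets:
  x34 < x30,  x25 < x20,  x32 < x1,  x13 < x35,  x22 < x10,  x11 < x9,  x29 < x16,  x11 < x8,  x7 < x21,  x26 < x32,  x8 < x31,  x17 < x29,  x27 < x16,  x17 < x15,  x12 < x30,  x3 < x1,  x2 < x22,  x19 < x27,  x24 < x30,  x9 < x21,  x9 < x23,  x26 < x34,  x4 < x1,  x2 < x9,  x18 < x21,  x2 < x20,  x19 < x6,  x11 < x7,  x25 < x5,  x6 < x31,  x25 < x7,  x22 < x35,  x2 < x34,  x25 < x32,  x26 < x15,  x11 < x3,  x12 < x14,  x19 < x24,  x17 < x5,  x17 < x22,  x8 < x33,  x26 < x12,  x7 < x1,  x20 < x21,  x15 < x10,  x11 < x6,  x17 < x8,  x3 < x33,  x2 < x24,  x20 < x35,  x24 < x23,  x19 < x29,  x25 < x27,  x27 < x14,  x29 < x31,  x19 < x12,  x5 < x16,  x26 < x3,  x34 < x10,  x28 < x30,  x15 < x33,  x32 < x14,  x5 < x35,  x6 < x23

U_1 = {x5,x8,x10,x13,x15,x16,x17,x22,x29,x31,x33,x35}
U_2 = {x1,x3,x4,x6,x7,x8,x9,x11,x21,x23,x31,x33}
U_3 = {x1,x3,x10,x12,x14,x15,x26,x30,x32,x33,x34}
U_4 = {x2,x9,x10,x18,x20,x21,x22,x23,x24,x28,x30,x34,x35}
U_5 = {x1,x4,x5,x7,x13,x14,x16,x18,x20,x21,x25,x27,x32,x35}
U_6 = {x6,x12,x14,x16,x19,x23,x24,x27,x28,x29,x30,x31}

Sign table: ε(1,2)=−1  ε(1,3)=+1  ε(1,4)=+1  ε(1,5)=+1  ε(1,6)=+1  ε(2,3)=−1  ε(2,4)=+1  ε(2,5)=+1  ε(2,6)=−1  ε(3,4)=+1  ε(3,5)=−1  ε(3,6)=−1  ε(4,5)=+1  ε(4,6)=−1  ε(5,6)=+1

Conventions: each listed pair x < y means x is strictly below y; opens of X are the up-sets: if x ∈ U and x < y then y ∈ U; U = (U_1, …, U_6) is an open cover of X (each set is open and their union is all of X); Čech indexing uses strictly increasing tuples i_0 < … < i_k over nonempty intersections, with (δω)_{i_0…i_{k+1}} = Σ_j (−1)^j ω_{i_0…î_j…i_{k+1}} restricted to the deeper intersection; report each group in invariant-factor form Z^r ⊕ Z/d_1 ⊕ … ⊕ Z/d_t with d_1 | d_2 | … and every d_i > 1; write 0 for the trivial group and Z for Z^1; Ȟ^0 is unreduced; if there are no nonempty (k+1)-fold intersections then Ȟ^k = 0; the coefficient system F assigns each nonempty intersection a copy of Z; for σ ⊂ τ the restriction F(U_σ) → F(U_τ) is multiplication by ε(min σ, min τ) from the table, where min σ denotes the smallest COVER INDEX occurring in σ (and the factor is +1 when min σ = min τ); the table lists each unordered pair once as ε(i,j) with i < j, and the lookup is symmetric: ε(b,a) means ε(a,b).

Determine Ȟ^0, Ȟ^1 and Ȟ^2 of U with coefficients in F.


Ȟ^0 = 0, Ȟ^1 = Z/2, Ȟ^2 = Z

nerve of the cover:
  U12={x8,x31,x33} U13={x10,x15,x33} U14={x10,x22,x35} U15={x5,x13,x16,x35} U16={x16,x29,x31} U23={x1,x3,x33} U24={x9,x21,x23} U25={x1,x4,x7,x21} U26={x6,x23,x31} U34={x10,x30,x34} U35={x1,x14,x32} U36={x12,x14,x30} U45={x18,x20,x21,x35} U46={x23,x24,x28,x30} U56={x14,x16,x27}
  U123={x33} U126={x31} U134={x10} U145={x35} U156={x16} U235={x1} U245={x21} U246={x23} U346={x30} U356={x14}
C dims 6,15,10; δ0: rk 6, SNF 1^5·2; δ1: rk 9, SNF 1^9
Ȟ^0 = (6 − 6) − 0 = 0, so Ȟ^0 ≅ 0
Ȟ^1 = (15 − 9) − 6 = 0 plus torsion [2], so Ȟ^1 ≅ Z/2
Ȟ^2 = (10 − 0) − 9 = 1, so Ȟ^2 ≅ Z


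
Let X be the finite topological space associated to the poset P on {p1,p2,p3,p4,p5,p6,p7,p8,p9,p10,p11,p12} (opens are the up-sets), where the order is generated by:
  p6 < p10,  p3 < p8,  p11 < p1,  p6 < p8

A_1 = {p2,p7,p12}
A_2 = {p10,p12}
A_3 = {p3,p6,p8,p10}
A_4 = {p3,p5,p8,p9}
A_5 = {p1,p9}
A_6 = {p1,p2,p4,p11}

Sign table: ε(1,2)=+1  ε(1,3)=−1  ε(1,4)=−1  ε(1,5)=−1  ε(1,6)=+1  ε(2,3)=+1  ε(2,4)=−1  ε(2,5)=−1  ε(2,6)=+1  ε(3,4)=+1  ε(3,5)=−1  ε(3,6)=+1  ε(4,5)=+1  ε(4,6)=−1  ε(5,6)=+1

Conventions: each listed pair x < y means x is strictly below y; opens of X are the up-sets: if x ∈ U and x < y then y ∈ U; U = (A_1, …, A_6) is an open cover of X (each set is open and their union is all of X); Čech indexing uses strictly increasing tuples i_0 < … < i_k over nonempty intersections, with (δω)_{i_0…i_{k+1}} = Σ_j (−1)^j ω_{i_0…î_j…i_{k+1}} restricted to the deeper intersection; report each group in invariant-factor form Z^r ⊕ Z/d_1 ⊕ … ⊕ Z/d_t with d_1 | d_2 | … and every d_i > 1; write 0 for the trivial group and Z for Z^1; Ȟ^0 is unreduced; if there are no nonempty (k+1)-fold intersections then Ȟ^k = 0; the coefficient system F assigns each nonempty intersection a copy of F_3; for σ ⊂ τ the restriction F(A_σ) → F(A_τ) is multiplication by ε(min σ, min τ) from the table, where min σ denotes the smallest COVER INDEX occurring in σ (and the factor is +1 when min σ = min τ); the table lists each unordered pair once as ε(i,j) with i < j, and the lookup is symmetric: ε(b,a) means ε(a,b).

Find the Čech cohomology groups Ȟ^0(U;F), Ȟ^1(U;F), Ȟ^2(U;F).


nerve of the cover:
  A12={p12} A16={p2} A23={p10} A34={p3,p8} A45={p9} A56={p1}
C dims 6,6; δ0: rk_F3 5
Ȟ^0 = (6 − 5) − 0 = 1, so Ȟ^0 ≅ Z/3
Ȟ^1 = (6 − 0) − 5 = 1, so Ȟ^1 ≅ Z/3
Ȟ^2 = (0 − 0) − 0 = 0, so Ȟ^2 ≅ 0

Ȟ^0 ≅ Z/3, Ȟ^1 ≅ Z/3, Ȟ^2 ≅ 0


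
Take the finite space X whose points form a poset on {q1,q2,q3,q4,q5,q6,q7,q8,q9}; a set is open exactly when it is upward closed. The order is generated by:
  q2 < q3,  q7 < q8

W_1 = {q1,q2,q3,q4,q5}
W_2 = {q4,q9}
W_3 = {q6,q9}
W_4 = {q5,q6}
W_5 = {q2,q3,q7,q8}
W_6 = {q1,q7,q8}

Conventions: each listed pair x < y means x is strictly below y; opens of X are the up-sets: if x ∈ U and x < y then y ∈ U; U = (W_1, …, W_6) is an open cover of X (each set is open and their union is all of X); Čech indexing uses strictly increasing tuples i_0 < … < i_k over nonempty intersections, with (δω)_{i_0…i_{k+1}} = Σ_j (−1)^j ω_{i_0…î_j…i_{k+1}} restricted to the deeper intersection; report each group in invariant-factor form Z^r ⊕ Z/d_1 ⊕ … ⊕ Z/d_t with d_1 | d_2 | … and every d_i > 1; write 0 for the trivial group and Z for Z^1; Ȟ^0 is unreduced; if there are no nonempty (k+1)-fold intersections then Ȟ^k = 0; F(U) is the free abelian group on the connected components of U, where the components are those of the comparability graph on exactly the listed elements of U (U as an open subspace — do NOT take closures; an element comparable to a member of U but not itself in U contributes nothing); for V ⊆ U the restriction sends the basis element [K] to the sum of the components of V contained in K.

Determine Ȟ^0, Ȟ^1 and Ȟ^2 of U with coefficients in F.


Ȟ^0 = Z^7,  Ȟ^1 = 0,  Ȟ^2 = 0

nerve of the cover:
  W12={q4} W14={q5} W15={q2,q3} W16={q1} W23={q9} W34={q6} W56={q7,q8}
components per intersection:
  W1: {q1} {q2,q3} {q4} {q5}
  W2: {q4} {q9}
  W3: {q6} {q9}
  W4: {q5} {q6}
  W5: {q2,q3} {q7,q8}
  W6: {q1} {q7,q8}
  W12: {q4}
  W14: {q5}
  W15: {q2,q3}
  W16: {q1}
  W23: {q9}
  W34: {q6}
  W56: {q7,q8}
C dims 14,7; δ0: rk 7, SNF 1^7
Ȟ^0 = (14 − 7) − 0 = 7, so Ȟ^0 ≅ Z^7
Ȟ^1 = (7 − 0) − 7 = 0, so Ȟ^1 ≅ 0
Ȟ^2 = (0 − 0) − 0 = 0, so Ȟ^2 ≅ 0


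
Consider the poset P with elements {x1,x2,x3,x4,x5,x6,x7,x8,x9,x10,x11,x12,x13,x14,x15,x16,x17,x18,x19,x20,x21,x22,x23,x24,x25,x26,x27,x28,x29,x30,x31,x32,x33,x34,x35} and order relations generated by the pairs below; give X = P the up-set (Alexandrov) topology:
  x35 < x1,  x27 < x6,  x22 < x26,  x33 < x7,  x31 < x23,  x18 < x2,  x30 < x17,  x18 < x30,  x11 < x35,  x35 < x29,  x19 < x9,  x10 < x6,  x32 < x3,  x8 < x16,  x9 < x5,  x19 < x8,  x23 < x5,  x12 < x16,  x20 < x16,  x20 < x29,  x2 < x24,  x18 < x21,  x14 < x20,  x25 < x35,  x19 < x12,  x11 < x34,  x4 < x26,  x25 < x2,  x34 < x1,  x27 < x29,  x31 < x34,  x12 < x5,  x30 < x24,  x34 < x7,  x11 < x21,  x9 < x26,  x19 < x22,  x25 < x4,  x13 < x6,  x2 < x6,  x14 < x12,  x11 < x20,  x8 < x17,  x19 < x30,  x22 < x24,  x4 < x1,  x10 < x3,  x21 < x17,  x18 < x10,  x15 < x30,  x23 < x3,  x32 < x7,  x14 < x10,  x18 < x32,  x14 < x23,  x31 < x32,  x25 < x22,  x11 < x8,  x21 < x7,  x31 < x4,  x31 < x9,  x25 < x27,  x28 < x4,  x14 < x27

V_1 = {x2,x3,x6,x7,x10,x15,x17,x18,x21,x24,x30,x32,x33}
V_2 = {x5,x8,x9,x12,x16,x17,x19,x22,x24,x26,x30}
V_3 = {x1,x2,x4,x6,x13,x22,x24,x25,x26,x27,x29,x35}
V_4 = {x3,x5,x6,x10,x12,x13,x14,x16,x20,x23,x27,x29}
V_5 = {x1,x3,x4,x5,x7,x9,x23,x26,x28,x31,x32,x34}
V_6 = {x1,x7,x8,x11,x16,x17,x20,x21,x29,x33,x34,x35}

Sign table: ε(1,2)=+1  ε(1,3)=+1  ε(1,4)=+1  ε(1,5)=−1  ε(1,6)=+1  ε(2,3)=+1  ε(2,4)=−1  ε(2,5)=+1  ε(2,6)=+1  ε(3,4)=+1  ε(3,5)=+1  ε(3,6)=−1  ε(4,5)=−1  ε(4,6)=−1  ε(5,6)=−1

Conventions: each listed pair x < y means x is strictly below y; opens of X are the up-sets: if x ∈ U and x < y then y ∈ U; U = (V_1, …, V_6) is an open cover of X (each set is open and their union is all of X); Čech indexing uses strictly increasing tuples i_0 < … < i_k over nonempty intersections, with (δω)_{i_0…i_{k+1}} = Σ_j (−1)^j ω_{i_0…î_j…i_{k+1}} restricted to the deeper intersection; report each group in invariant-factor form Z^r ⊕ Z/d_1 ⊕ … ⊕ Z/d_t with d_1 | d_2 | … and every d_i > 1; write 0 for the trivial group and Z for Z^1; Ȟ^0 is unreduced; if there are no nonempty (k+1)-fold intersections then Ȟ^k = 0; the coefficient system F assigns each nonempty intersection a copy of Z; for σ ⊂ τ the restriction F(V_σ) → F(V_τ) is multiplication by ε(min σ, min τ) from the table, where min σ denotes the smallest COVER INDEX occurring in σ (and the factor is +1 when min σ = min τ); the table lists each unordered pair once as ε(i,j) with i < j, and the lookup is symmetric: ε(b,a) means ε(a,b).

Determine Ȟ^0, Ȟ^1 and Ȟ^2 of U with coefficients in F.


nonempty overlaps:
  V12={x17,x24,x30} V13={x2,x6,x24} V14={x3,x6,x10} V15={x3,x7,x32} V16={x7,x17,x21,x33} V23={x22,x24,x26} V24={x5,x12,x16} V25={x5,x9,x26} V26={x8,x16,x17} V34={x6,x13,x27,x29} V35={x1,x4,x26} V36={x1,x29,x35} V45={x3,x5,x23} V46={x16,x20,x29} V56={x1,x7,x34}
  V123={x24} V126={x17} V134={x6} V145={x3} V156={x7} V235={x26} V245={x5} V246={x16} V346={x29} V356={x1}
C dims 6,15,10; δ0: rk 6, SNF 1^5·2; δ1: rk 9, SNF 1^9
degree 0: 6−6−0 = 0 → Ȟ^0 ≅ 0
degree 1: 15−9−6 = 0 plus torsion [2] → Ȟ^1 ≅ Z/2
degree 2: 10−0−9 = 1 → Ȟ^2 ≅ Z

Ȟ^0 = 0, Ȟ^1 = Z/2, Ȟ^2 = Z
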